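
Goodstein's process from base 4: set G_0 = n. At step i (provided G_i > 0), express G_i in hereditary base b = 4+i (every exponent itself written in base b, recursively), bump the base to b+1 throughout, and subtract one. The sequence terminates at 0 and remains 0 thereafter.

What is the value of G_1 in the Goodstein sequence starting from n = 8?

8 —HB4→ 2·4 —bump→ 2·5 = 10 —(−1)→ 9
9 —HB5→ 5 + 4 —bump→ 6 + 4 = 10 —(−1)→ 9

9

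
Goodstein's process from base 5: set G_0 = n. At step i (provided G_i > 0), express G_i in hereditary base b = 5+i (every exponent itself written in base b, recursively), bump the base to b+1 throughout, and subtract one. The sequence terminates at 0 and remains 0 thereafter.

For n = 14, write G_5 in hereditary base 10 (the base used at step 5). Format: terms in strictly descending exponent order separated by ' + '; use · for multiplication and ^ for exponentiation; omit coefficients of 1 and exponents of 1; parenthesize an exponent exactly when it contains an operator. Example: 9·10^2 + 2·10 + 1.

i=0: 14 = 2·5 + 4 (b=5); 5→6: 2·6 + 4 = 16; 16−1 = 15
i=1: 15 = 2·6 + 3 (b=6); 6→7: 2·7 + 3 = 17; 17−1 = 16
i=2: 16 = 2·7 + 2 (b=7); 7→8: 2·8 + 2 = 18; 18−1 = 17
i=3: 17 = 2·8 + 1 (b=8); 8→9: 2·9 + 1 = 19; 19−1 = 18
i=4: 18 = 2·9 (b=9); 9→10: 2·10 = 20; 20−1 = 19
i=5: 19 = 10 + 9 (b=10); 10→11: 11 + 9 = 20; 20−1 = 19

10 + 9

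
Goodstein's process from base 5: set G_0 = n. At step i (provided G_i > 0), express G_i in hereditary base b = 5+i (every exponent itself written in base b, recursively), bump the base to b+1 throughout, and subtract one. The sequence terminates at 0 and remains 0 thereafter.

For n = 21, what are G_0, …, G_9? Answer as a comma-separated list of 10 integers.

21, 24, 27, 29, 31, 33, 35, 37, 39, 41

[0] 21 ≡ 4·5 + 1 (base 5). Lift 6: 25. −1: 24.
[1] 24 ≡ 4·6 (base 6). Lift 7: 28. −1: 27.
[2] 27 ≡ 3·7 + 6 (base 7). Lift 8: 30. −1: 29.
[3] 29 ≡ 3·8 + 5 (base 8). Lift 9: 32. −1: 31.
[4] 31 ≡ 3·9 + 4 (base 9). Lift 10: 34. −1: 33.
[5] 33 ≡ 3·10 + 3 (base 10). Lift 11: 36. −1: 35.
[6] 35 ≡ 3·11 + 2 (base 11). Lift 12: 38. −1: 37.
[7] 37 ≡ 3·12 + 1 (base 12). Lift 13: 40. −1: 39.
[8] 39 ≡ 3·13 (base 13). Lift 14: 42. −1: 41.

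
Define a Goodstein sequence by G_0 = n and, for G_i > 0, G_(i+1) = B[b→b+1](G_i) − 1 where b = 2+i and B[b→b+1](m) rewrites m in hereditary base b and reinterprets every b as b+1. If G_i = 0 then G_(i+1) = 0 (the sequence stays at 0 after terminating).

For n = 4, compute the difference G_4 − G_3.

(0) 4|_2 = 2^2 ↦ 3^3|_3 = 27 ⇒ 26
(1) 26|_3 = 2·3^2 + 2·3 + 2 ↦ 2·4^2 + 2·4 + 2|_4 = 42 ⇒ 41
(2) 41|_4 = 2·4^2 + 2·4 + 1 ↦ 2·5^2 + 2·5 + 1|_5 = 61 ⇒ 60
(3) 60|_5 = 2·5^2 + 2·5 ↦ 2·6^2 + 2·6|_6 = 84 ⇒ 83

23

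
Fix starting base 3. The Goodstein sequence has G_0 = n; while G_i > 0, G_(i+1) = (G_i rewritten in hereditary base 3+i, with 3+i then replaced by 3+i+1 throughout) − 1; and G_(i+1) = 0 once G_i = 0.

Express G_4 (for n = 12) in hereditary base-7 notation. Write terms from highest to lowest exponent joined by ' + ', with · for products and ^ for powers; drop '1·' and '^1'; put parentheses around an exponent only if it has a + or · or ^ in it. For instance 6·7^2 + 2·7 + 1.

7^2

12 —HB3→ 3^2 + 3 —bump→ 4^2 + 4 = 20 —(−1)→ 19
19 —HB4→ 4^2 + 3 —bump→ 5^2 + 3 = 28 —(−1)→ 27
27 —HB5→ 5^2 + 2 —bump→ 6^2 + 2 = 38 —(−1)→ 37
37 —HB6→ 6^2 + 1 —bump→ 7^2 + 1 = 50 —(−1)→ 49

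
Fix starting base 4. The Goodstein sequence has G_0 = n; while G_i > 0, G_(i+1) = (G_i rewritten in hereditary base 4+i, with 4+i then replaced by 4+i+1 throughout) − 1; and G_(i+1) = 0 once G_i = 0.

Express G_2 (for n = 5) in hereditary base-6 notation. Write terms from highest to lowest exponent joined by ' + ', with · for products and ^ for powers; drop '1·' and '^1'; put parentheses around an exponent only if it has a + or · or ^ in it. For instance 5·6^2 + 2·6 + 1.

step 0: 5 = 4 + 1; sub 5 for 4: 5 + 1; = 6; G_1 = 6−1 = 5
step 1: 5 = 5; sub 6 for 5: 6; = 6; G_2 = 6−1 = 5
step 2: 5 = 5; sub 7 for 6: 5; = 5; G_3 = 5−1 = 4

5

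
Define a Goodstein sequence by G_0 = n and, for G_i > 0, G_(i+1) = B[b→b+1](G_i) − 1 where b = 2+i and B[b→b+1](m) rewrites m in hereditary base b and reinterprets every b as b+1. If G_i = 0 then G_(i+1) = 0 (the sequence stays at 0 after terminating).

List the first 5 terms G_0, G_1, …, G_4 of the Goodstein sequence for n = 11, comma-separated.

11, 84, 1027, 15627, 279937

base 2: 11 = 2^(2 + 1) + 2 + 1; at 3: 3^(3 + 1) + 3 + 1 = 85; next = 84
base 3: 84 = 3^(3 + 1) + 3; at 4: 4^(4 + 1) + 4 = 1028; next = 1027
base 4: 1027 = 4^(4 + 1) + 3; at 5: 5^(5 + 1) + 3 = 15628; next = 15627
base 5: 15627 = 5^(5 + 1) + 2; at 6: 6^(6 + 1) + 2 = 279938; next = 279937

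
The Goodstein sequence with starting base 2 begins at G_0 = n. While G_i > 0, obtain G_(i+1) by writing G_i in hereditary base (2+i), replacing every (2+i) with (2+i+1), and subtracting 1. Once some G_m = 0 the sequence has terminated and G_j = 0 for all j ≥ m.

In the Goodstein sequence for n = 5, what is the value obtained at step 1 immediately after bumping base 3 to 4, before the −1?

256

(0) 5|_2 = 2^2 + 1 ↦ 3^3 + 1|_3 = 28 ⇒ 27
(1) 27|_3 = 3^3 ↦ 4^4|_4 = 256 ⇒ 255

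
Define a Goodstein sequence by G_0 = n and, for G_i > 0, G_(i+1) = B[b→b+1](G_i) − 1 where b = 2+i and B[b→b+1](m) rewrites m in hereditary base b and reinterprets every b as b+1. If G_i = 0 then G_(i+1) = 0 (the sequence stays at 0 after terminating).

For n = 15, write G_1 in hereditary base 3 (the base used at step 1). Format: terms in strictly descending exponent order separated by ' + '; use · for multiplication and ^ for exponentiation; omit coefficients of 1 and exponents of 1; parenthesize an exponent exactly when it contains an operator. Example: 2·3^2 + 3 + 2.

3^(3 + 1) + 3^3 + 3

base 2: 15 = 2^(2 + 1) + 2^2 + 2 + 1; at 3: 3^(3 + 1) + 3^3 + 3 + 1 = 112; next = 111
base 3: 111 = 3^(3 + 1) + 3^3 + 3; at 4: 4^(4 + 1) + 4^4 + 4 = 1284; next = 1283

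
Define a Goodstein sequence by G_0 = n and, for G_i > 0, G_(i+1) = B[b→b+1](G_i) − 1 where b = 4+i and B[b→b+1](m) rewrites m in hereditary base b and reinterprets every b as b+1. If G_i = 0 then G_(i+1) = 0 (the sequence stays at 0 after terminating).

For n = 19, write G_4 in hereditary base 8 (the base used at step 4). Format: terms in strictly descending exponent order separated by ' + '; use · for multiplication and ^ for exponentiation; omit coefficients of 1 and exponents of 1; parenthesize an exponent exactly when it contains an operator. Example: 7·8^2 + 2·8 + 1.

i=0: 19 = 4^2 + 3 (b=4); 4→5: 5^2 + 3 = 28; 28−1 = 27
i=1: 27 = 5^2 + 2 (b=5); 5→6: 6^2 + 2 = 38; 38−1 = 37
i=2: 37 = 6^2 + 1 (b=6); 6→7: 7^2 + 1 = 50; 50−1 = 49
i=3: 49 = 7^2 (b=7); 7→8: 8^2 = 64; 64−1 = 63
i=4: 63 = 7·8 + 7 (b=8); 8→9: 7·9 + 7 = 70; 70−1 = 69

7·8 + 7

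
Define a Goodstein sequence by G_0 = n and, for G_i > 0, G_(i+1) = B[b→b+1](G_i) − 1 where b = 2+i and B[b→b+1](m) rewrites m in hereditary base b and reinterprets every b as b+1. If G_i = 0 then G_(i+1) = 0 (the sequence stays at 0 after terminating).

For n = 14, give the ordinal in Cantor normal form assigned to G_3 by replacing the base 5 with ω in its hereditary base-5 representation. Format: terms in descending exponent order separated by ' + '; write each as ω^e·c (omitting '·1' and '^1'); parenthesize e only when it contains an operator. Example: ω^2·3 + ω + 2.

ω^(ω + 1) + ω^ω

(0) 14|_2 = 2^(2 + 1) + 2^2 + 2 ↦ 3^(3 + 1) + 3^3 + 3|_3 = 111 ⇒ 110
(1) 110|_3 = 3^(3 + 1) + 3^3 + 2 ↦ 4^(4 + 1) + 4^4 + 2|_4 = 1282 ⇒ 1281
(2) 1281|_4 = 4^(4 + 1) + 4^4 + 1 ↦ 5^(5 + 1) + 5^5 + 1|_5 = 18751 ⇒ 18750
(3) 18750|_5 = 5^(5 + 1) + 5^5 ↦ 6^(6 + 1) + 6^6|_6 = 326592 ⇒ 326591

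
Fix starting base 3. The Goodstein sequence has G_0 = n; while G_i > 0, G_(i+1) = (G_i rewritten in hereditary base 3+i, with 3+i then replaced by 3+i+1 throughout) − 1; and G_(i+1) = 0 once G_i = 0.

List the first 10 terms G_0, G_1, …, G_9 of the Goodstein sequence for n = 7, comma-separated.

7, 8, 9, 9, 9, 9, 9, 9, 8, 7

G_0 = 7. HB_3(7) = 2·3 + 1. Bump = 9. G_1 = 8.
G_1 = 8. HB_4(8) = 2·4. Bump = 10. G_2 = 9.
G_2 = 9. HB_5(9) = 5 + 4. Bump = 10. G_3 = 9.
G_3 = 9. HB_6(9) = 6 + 3. Bump = 10. G_4 = 9.
G_4 = 9. HB_7(9) = 7 + 2. Bump = 10. G_5 = 9.
G_5 = 9. HB_8(9) = 8 + 1. Bump = 10. G_6 = 9.
G_6 = 9. HB_9(9) = 9. Bump = 10. G_7 = 9.
G_7 = 9. HB_10(9) = 9. Bump = 9. G_8 = 8.
G_8 = 8. HB_11(8) = 8. Bump = 8. G_9 = 7.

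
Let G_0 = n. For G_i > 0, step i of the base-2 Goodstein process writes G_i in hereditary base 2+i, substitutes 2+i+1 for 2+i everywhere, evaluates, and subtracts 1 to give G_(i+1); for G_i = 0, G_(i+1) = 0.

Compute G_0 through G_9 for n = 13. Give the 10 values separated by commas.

13, 108, 1279, 16092, 280711, 5765998, 134219479, 3486786855, 100000003325, 3138428381103

13 —HB2→ 2^(2 + 1) + 2^2 + 1 —bump→ 3^(3 + 1) + 3^3 + 1 = 109 —(−1)→ 108
108 —HB3→ 3^(3 + 1) + 3^3 —bump→ 4^(4 + 1) + 4^4 = 1280 —(−1)→ 1279
1279 —HB4→ 4^(4 + 1) + 3·4^3 + 3·4^2 + 3·4 + 3 —bump→ 5^(5 + 1) + 3·5^3 + 3·5^2 + 3·5 + 3 = 16093 —(−1)→ 16092
16092 —HB5→ 5^(5 + 1) + 3·5^3 + 3·5^2 + 3·5 + 2 —bump→ 6^(6 + 1) + 3·6^3 + 3·6^2 + 3·6 + 2 = 280712 —(−1)→ 280711
280711 —HB6→ 6^(6 + 1) + 3·6^3 + 3·6^2 + 3·6 + 1 —bump→ 7^(7 + 1) + 3·7^3 + 3·7^2 + 3·7 + 1 = 5765999 —(−1)→ 5765998
5765998 —HB7→ 7^(7 + 1) + 3·7^3 + 3·7^2 + 3·7 —bump→ 8^(8 + 1) + 3·8^3 + 3·8^2 + 3·8 = 134219480 —(−1)→ 134219479
134219479 —HB8→ 8^(8 + 1) + 3·8^3 + 3·8^2 + 2·8 + 7 —bump→ 9^(9 + 1) + 3·9^3 + 3·9^2 + 2·9 + 7 = 3486786856 —(−1)→ 3486786855
3486786855 —HB9→ 9^(9 + 1) + 3·9^3 + 3·9^2 + 2·9 + 6 —bump→ 10^(10 + 1) + 3·10^3 + 3·10^2 + 2·10 + 6 = 100000003326 —(−1)→ 100000003325
100000003325 —HB10→ 10^(10 + 1) + 3·10^3 + 3·10^2 + 2·10 + 5 —bump→ 11^(11 + 1) + 3·11^3 + 3·11^2 + 2·11 + 5 = 3138428381104 —(−1)→ 3138428381103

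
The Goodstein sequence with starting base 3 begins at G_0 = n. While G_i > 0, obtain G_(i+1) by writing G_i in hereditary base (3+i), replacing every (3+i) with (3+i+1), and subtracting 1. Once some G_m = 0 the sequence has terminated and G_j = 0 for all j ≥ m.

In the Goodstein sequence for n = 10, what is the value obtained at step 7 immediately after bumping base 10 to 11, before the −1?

base 3: 10 = 3^2 + 1; at 4: 4^2 + 1 = 17; next = 16
base 4: 16 = 4^2; at 5: 5^2 = 25; next = 24
base 5: 24 = 4·5 + 4; at 6: 4·6 + 4 = 28; next = 27
base 6: 27 = 4·6 + 3; at 7: 4·7 + 3 = 31; next = 30
base 7: 30 = 4·7 + 2; at 8: 4·8 + 2 = 34; next = 33
base 8: 33 = 4·8 + 1; at 9: 4·9 + 1 = 37; next = 36
base 9: 36 = 4·9; at 10: 4·10 = 40; next = 39
base 10: 39 = 3·10 + 9; at 11: 3·11 + 9 = 42; next = 41

42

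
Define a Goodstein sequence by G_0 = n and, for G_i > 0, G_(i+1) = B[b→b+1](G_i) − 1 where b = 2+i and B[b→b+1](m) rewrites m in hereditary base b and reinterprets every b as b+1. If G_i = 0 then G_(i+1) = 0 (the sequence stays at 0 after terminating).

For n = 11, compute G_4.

279937

11 —HB2→ 2^(2 + 1) + 2 + 1 —bump→ 3^(3 + 1) + 3 + 1 = 85 —(−1)→ 84
84 —HB3→ 3^(3 + 1) + 3 —bump→ 4^(4 + 1) + 4 = 1028 —(−1)→ 1027
1027 —HB4→ 4^(4 + 1) + 3 —bump→ 5^(5 + 1) + 3 = 15628 —(−1)→ 15627
15627 —HB5→ 5^(5 + 1) + 2 —bump→ 6^(6 + 1) + 2 = 279938 —(−1)→ 279937
279937 —HB6→ 6^(6 + 1) + 1 —bump→ 7^(7 + 1) + 1 = 5764802 —(−1)→ 5764801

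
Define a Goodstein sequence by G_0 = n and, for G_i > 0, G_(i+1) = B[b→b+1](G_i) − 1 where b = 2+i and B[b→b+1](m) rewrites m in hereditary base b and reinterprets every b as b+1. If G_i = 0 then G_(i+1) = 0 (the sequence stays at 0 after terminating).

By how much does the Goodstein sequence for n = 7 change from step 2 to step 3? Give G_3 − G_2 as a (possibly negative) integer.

step 0: 7 = 2^2 + 2 + 1; sub 3 for 2: 3^3 + 3 + 1; = 31; G_1 = 31−1 = 30
step 1: 30 = 3^3 + 3; sub 4 for 3: 4^4 + 4; = 260; G_2 = 260−1 = 259
step 2: 259 = 4^4 + 3; sub 5 for 4: 5^5 + 3; = 3128; G_3 = 3128−1 = 3127

2868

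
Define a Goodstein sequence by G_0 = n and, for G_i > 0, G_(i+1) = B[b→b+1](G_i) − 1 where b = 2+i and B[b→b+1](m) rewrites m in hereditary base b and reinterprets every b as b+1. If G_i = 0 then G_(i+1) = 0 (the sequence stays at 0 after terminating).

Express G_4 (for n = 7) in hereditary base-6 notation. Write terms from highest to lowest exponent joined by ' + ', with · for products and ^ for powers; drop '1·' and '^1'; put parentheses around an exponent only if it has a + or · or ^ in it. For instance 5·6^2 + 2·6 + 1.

6^6 + 1

step 0: 7 = 2^2 + 2 + 1; sub 3 for 2: 3^3 + 3 + 1; = 31; G_1 = 31−1 = 30
step 1: 30 = 3^3 + 3; sub 4 for 3: 4^4 + 4; = 260; G_2 = 260−1 = 259
step 2: 259 = 4^4 + 3; sub 5 for 4: 5^5 + 3; = 3128; G_3 = 3128−1 = 3127
step 3: 3127 = 5^5 + 2; sub 6 for 5: 6^6 + 2; = 46658; G_4 = 46658−1 = 46657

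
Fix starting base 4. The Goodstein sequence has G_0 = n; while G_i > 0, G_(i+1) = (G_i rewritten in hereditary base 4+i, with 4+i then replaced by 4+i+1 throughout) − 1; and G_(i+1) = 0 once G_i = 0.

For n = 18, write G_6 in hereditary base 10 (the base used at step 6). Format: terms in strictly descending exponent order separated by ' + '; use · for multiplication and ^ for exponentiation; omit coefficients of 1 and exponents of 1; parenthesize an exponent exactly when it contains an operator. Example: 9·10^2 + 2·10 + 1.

step 0: 18 = 4^2 + 2; sub 5 for 4: 5^2 + 2; = 27; G_1 = 27−1 = 26
step 1: 26 = 5^2 + 1; sub 6 for 5: 6^2 + 1; = 37; G_2 = 37−1 = 36
step 2: 36 = 6^2; sub 7 for 6: 7^2; = 49; G_3 = 49−1 = 48
step 3: 48 = 6·7 + 6; sub 8 for 7: 6·8 + 6; = 54; G_4 = 54−1 = 53
step 4: 53 = 6·8 + 5; sub 9 for 8: 6·9 + 5; = 59; G_5 = 59−1 = 58
step 5: 58 = 6·9 + 4; sub 10 for 9: 6·10 + 4; = 64; G_6 = 64−1 = 63
step 6: 63 = 6·10 + 3; sub 11 for 10: 6·11 + 3; = 69; G_7 = 69−1 = 68

6·10 + 3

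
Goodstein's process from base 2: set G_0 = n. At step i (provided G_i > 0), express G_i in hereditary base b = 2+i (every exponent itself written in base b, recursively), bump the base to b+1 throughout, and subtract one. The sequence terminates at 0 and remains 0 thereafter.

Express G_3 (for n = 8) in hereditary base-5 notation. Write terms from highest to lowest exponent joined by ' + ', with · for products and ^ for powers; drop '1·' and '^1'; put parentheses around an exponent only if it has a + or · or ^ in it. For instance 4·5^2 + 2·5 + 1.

base 2: 8 = 2^(2 + 1); at 3: 3^(3 + 1) = 81; next = 80
base 3: 80 = 2·3^3 + 2·3^2 + 2·3 + 2; at 4: 2·4^4 + 2·4^2 + 2·4 + 2 = 554; next = 553
base 4: 553 = 2·4^4 + 2·4^2 + 2·4 + 1; at 5: 2·5^5 + 2·5^2 + 2·5 + 1 = 6311; next = 6310
base 5: 6310 = 2·5^5 + 2·5^2 + 2·5; at 6: 2·6^6 + 2·6^2 + 2·6 = 93396; next = 93395

2·5^5 + 2·5^2 + 2·5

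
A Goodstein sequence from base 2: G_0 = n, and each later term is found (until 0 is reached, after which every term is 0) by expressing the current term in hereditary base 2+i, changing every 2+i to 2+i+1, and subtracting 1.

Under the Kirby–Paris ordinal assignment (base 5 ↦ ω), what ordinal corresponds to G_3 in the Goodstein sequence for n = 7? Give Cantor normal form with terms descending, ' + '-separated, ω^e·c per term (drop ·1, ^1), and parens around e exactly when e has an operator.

7 —HB2→ 2^2 + 2 + 1 —bump→ 3^3 + 3 + 1 = 31 —(−1)→ 30
30 —HB3→ 3^3 + 3 —bump→ 4^4 + 4 = 260 —(−1)→ 259
259 —HB4→ 4^4 + 3 —bump→ 5^5 + 3 = 3128 —(−1)→ 3127
3127 —HB5→ 5^5 + 2 —bump→ 6^6 + 2 = 46658 —(−1)→ 46657

ω^ω + 2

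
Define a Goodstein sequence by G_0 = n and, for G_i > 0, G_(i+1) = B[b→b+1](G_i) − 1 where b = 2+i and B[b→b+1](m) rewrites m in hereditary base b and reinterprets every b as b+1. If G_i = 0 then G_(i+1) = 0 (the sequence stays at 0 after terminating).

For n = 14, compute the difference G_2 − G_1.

1171

i=0: 14 = 2^(2 + 1) + 2^2 + 2 (b=2); 2→3: 3^(3 + 1) + 3^3 + 3 = 111; 111−1 = 110
i=1: 110 = 3^(3 + 1) + 3^3 + 2 (b=3); 3→4: 4^(4 + 1) + 4^4 + 2 = 1282; 1282−1 = 1281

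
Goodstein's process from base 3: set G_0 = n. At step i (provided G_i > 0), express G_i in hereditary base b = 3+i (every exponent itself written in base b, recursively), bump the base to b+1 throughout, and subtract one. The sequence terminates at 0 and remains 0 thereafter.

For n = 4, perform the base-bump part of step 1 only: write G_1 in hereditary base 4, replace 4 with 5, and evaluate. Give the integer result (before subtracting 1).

G_0 = 4. HB_3(4) = 3 + 1. Bump = 5. G_1 = 4.
G_1 = 4. HB_4(4) = 4. Bump = 5. G_2 = 4.

5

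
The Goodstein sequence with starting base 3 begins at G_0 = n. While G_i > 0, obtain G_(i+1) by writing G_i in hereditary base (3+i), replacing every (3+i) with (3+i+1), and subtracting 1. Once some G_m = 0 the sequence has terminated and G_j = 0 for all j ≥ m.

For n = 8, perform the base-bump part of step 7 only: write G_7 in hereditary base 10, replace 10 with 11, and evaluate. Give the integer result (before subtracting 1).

12

step 0: 8 = 2·3 + 2; sub 4 for 3: 2·4 + 2; = 10; G_1 = 10−1 = 9
step 1: 9 = 2·4 + 1; sub 5 for 4: 2·5 + 1; = 11; G_2 = 11−1 = 10
step 2: 10 = 2·5; sub 6 for 5: 2·6; = 12; G_3 = 12−1 = 11
step 3: 11 = 6 + 5; sub 7 for 6: 7 + 5; = 12; G_4 = 12−1 = 11
step 4: 11 = 7 + 4; sub 8 for 7: 8 + 4; = 12; G_5 = 12−1 = 11
step 5: 11 = 8 + 3; sub 9 for 8: 9 + 3; = 12; G_6 = 12−1 = 11
step 6: 11 = 9 + 2; sub 10 for 9: 10 + 2; = 12; G_7 = 12−1 = 11
step 7: 11 = 10 + 1; sub 11 for 10: 11 + 1; = 12; G_8 = 12−1 = 11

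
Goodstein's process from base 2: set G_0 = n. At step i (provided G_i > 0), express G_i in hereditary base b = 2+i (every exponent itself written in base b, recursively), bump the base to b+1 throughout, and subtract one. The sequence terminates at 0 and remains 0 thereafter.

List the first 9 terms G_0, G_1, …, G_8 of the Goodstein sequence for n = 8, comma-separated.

8, 80, 553, 6310, 93395, 1647195, 33554571, 774841151, 20000000211

i=0: 8 = 2^(2 + 1) (b=2); 2→3: 3^(3 + 1) = 81; 81−1 = 80
i=1: 80 = 2·3^3 + 2·3^2 + 2·3 + 2 (b=3); 3→4: 2·4^4 + 2·4^2 + 2·4 + 2 = 554; 554−1 = 553
i=2: 553 = 2·4^4 + 2·4^2 + 2·4 + 1 (b=4); 4→5: 2·5^5 + 2·5^2 + 2·5 + 1 = 6311; 6311−1 = 6310
i=3: 6310 = 2·5^5 + 2·5^2 + 2·5 (b=5); 5→6: 2·6^6 + 2·6^2 + 2·6 = 93396; 93396−1 = 93395
i=4: 93395 = 2·6^6 + 2·6^2 + 6 + 5 (b=6); 6→7: 2·7^7 + 2·7^2 + 7 + 5 = 1647196; 1647196−1 = 1647195
i=5: 1647195 = 2·7^7 + 2·7^2 + 7 + 4 (b=7); 7→8: 2·8^8 + 2·8^2 + 8 + 4 = 33554572; 33554572−1 = 33554571
i=6: 33554571 = 2·8^8 + 2·8^2 + 8 + 3 (b=8); 8→9: 2·9^9 + 2·9^2 + 9 + 3 = 774841152; 774841152−1 = 774841151
i=7: 774841151 = 2·9^9 + 2·9^2 + 9 + 2 (b=9); 9→10: 2·10^10 + 2·10^2 + 10 + 2 = 20000000212; 20000000212−1 = 20000000211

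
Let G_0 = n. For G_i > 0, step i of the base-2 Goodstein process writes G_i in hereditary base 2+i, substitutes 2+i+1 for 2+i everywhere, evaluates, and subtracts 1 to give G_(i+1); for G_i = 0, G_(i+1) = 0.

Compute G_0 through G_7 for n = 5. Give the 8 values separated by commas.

5, 27, 255, 467, 775, 1197, 1751, 2454

[0] 5 ≡ 2^2 + 1 (base 2). Lift 3: 28. −1: 27.
[1] 27 ≡ 3^3 (base 3). Lift 4: 256. −1: 255.
[2] 255 ≡ 3·4^3 + 3·4^2 + 3·4 + 3 (base 4). Lift 5: 468. −1: 467.
[3] 467 ≡ 3·5^3 + 3·5^2 + 3·5 + 2 (base 5). Lift 6: 776. −1: 775.
[4] 775 ≡ 3·6^3 + 3·6^2 + 3·6 + 1 (base 6). Lift 7: 1198. −1: 1197.
[5] 1197 ≡ 3·7^3 + 3·7^2 + 3·7 (base 7). Lift 8: 1752. −1: 1751.
[6] 1751 ≡ 3·8^3 + 3·8^2 + 2·8 + 7 (base 8). Lift 9: 2455. −1: 2454.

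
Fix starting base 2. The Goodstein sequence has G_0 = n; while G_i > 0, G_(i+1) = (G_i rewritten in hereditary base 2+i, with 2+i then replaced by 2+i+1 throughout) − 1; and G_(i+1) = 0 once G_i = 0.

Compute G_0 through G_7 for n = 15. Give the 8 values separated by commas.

15, 111, 1283, 18752, 326593, 6588344, 150994943, 3524450280

i=0: 15 = 2^(2 + 1) + 2^2 + 2 + 1 (b=2); 2→3: 3^(3 + 1) + 3^3 + 3 + 1 = 112; 112−1 = 111
i=1: 111 = 3^(3 + 1) + 3^3 + 3 (b=3); 3→4: 4^(4 + 1) + 4^4 + 4 = 1284; 1284−1 = 1283
i=2: 1283 = 4^(4 + 1) + 4^4 + 3 (b=4); 4→5: 5^(5 + 1) + 5^5 + 3 = 18753; 18753−1 = 18752
i=3: 18752 = 5^(5 + 1) + 5^5 + 2 (b=5); 5→6: 6^(6 + 1) + 6^6 + 2 = 326594; 326594−1 = 326593
i=4: 326593 = 6^(6 + 1) + 6^6 + 1 (b=6); 6→7: 7^(7 + 1) + 7^7 + 1 = 6588345; 6588345−1 = 6588344
i=5: 6588344 = 7^(7 + 1) + 7^7 (b=7); 7→8: 8^(8 + 1) + 8^8 = 150994944; 150994944−1 = 150994943
i=6: 150994943 = 8^(8 + 1) + 7·8^7 + 7·8^6 + 7·8^5 + 7·8^4 + 7·8^3 + 7·8^2 + 7·8 + 7 (b=8); 8→9: 9^(9 + 1) + 7·9^7 + 7·9^6 + 7·9^5 + 7·9^4 + 7·9^3 + 7·9^2 + 7·9 + 7 = 3524450281; 3524450281−1 = 3524450280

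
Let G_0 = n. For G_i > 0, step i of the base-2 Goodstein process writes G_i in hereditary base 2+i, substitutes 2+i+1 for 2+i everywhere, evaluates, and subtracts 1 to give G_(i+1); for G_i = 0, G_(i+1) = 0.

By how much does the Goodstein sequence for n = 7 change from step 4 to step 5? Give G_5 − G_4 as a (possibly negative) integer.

step 0: 7 = 2^2 + 2 + 1; sub 3 for 2: 3^3 + 3 + 1; = 31; G_1 = 31−1 = 30
step 1: 30 = 3^3 + 3; sub 4 for 3: 4^4 + 4; = 260; G_2 = 260−1 = 259
step 2: 259 = 4^4 + 3; sub 5 for 4: 5^5 + 3; = 3128; G_3 = 3128−1 = 3127
step 3: 3127 = 5^5 + 2; sub 6 for 5: 6^6 + 2; = 46658; G_4 = 46658−1 = 46657
step 4: 46657 = 6^6 + 1; sub 7 for 6: 7^7 + 1; = 823544; G_5 = 823544−1 = 823543

776886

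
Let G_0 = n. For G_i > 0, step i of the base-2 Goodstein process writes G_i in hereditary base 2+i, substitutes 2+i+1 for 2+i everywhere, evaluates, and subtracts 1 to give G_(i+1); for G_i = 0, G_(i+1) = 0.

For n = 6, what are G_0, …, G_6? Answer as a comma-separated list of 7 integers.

6, 29, 257, 3125, 46655, 98039, 187243

[0] 6 ≡ 2^2 + 2 (base 2). Lift 3: 30. −1: 29.
[1] 29 ≡ 3^3 + 2 (base 3). Lift 4: 258. −1: 257.
[2] 257 ≡ 4^4 + 1 (base 4). Lift 5: 3126. −1: 3125.
[3] 3125 ≡ 5^5 (base 5). Lift 6: 46656. −1: 46655.
[4] 46655 ≡ 5·6^5 + 5·6^4 + 5·6^3 + 5·6^2 + 5·6 + 5 (base 6). Lift 7: 98040. −1: 98039.
[5] 98039 ≡ 5·7^5 + 5·7^4 + 5·7^3 + 5·7^2 + 5·7 + 4 (base 7). Lift 8: 187244. −1: 187243.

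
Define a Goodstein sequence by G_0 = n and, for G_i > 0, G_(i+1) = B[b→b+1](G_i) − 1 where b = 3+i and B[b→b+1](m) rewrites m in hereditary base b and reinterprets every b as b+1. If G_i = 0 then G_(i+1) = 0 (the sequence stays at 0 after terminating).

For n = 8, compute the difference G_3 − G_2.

1

8 —HB3→ 2·3 + 2 —bump→ 2·4 + 2 = 10 —(−1)→ 9
9 —HB4→ 2·4 + 1 —bump→ 2·5 + 1 = 11 —(−1)→ 10
10 —HB5→ 2·5 —bump→ 2·6 = 12 —(−1)→ 11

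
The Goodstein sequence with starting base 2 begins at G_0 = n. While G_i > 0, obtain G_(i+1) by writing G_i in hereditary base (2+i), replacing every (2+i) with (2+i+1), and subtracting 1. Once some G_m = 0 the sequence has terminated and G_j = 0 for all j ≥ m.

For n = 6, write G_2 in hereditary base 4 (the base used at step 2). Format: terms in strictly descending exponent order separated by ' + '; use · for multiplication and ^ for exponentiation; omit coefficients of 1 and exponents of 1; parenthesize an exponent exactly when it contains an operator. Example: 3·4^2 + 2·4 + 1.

G_0=6  [base 2] 2^2 + 2  →[2↦3]→  3^3 + 3 = 30  −1 ⇒ G_1=29
G_1=29  [base 3] 3^3 + 2  →[3↦4]→  4^4 + 2 = 258  −1 ⇒ G_2=257

4^4 + 1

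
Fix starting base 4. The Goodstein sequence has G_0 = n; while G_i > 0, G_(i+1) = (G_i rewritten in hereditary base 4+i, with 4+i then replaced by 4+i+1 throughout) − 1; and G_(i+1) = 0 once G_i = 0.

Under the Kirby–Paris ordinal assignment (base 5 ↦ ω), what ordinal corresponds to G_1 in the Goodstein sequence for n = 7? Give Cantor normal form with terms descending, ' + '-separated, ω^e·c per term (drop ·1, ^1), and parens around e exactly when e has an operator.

ω + 2

base 4: 7 = 4 + 3; at 5: 5 + 3 = 8; next = 7
base 5: 7 = 5 + 2; at 6: 6 + 2 = 8; next = 7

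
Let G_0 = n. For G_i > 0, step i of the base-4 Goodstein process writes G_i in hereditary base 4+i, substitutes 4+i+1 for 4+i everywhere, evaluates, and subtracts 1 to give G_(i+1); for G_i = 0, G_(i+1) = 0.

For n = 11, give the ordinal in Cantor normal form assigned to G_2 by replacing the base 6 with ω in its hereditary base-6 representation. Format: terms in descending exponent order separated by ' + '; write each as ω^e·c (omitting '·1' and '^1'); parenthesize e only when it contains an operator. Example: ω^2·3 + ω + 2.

(0) 11|_4 = 2·4 + 3 ↦ 2·5 + 3|_5 = 13 ⇒ 12
(1) 12|_5 = 2·5 + 2 ↦ 2·6 + 2|_6 = 14 ⇒ 13
(2) 13|_6 = 2·6 + 1 ↦ 2·7 + 1|_7 = 15 ⇒ 14

ω·2 + 1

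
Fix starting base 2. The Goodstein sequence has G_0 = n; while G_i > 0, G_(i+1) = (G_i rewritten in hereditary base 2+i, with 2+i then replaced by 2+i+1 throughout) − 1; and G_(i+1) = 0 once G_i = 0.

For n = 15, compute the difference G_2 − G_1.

G_0=15  [base 2] 2^(2 + 1) + 2^2 + 2 + 1  →[2↦3]→  3^(3 + 1) + 3^3 + 3 + 1 = 112  −1 ⇒ G_1=111
G_1=111  [base 3] 3^(3 + 1) + 3^3 + 3  →[3↦4]→  4^(4 + 1) + 4^4 + 4 = 1284  −1 ⇒ G_2=1283

1172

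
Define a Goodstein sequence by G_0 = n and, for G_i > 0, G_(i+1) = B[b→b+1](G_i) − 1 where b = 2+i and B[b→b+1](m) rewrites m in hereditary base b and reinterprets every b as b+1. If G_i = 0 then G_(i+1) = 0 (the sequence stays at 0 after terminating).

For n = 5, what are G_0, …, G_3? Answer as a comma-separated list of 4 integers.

5, 27, 255, 467

5 —HB2→ 2^2 + 1 —bump→ 3^3 + 1 = 28 —(−1)→ 27
27 —HB3→ 3^3 —bump→ 4^4 = 256 —(−1)→ 255
255 —HB4→ 3·4^3 + 3·4^2 + 3·4 + 3 —bump→ 3·5^3 + 3·5^2 + 3·5 + 3 = 468 —(−1)→ 467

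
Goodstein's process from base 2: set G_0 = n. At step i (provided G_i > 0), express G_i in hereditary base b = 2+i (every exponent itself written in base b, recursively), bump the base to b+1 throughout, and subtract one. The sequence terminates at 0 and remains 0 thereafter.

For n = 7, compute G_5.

823543

G_0 = 7. HB_2(7) = 2^2 + 2 + 1. Bump = 31. G_1 = 30.
G_1 = 30. HB_3(30) = 3^3 + 3. Bump = 260. G_2 = 259.
G_2 = 259. HB_4(259) = 4^4 + 3. Bump = 3128. G_3 = 3127.
G_3 = 3127. HB_5(3127) = 5^5 + 2. Bump = 46658. G_4 = 46657.
G_4 = 46657. HB_6(46657) = 6^6 + 1. Bump = 823544. G_5 = 823543.
G_5 = 823543. HB_7(823543) = 7^7. Bump = 16777216. G_6 = 16777215.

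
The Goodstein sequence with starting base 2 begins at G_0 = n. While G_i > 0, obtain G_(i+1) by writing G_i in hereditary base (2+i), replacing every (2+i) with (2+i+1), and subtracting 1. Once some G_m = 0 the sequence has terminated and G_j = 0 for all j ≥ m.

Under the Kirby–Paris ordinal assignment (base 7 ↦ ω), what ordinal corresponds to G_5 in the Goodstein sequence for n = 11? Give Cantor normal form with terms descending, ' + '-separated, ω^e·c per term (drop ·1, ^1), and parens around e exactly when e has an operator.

ω^(ω + 1)

[0] 11 ≡ 2^(2 + 1) + 2 + 1 (base 2). Lift 3: 85. −1: 84.
[1] 84 ≡ 3^(3 + 1) + 3 (base 3). Lift 4: 1028. −1: 1027.
[2] 1027 ≡ 4^(4 + 1) + 3 (base 4). Lift 5: 15628. −1: 15627.
[3] 15627 ≡ 5^(5 + 1) + 2 (base 5). Lift 6: 279938. −1: 279937.
[4] 279937 ≡ 6^(6 + 1) + 1 (base 6). Lift 7: 5764802. −1: 5764801.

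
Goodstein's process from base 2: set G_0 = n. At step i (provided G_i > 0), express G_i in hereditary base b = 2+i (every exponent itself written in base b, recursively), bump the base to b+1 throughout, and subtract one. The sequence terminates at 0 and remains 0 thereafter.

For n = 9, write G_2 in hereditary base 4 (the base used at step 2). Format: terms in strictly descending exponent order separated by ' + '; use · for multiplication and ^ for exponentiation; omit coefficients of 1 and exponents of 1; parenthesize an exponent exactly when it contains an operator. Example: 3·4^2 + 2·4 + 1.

step 0: 9 = 2^(2 + 1) + 1; sub 3 for 2: 3^(3 + 1) + 1; = 82; G_1 = 82−1 = 81
step 1: 81 = 3^(3 + 1); sub 4 for 3: 4^(4 + 1); = 1024; G_2 = 1024−1 = 1023

3·4^4 + 3·4^3 + 3·4^2 + 3·4 + 3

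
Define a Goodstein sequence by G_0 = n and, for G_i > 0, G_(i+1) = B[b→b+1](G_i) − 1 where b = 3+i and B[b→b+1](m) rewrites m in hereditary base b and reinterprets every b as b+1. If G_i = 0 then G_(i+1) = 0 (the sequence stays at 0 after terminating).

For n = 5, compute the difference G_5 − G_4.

-1

(0) 5|_3 = 3 + 2 ↦ 4 + 2|_4 = 6 ⇒ 5
(1) 5|_4 = 4 + 1 ↦ 5 + 1|_5 = 6 ⇒ 5
(2) 5|_5 = 5 ↦ 6|_6 = 6 ⇒ 5
(3) 5|_6 = 5 ↦ 5|_7 = 5 ⇒ 4
(4) 4|_7 = 4 ↦ 4|_8 = 4 ⇒ 3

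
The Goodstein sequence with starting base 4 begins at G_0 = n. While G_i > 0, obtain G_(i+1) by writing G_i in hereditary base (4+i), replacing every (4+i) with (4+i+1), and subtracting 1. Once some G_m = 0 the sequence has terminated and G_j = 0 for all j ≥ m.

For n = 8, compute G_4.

9

[0] 8 ≡ 2·4 (base 4). Lift 5: 10. −1: 9.
[1] 9 ≡ 5 + 4 (base 5). Lift 6: 10. −1: 9.
[2] 9 ≡ 6 + 3 (base 6). Lift 7: 10. −1: 9.
[3] 9 ≡ 7 + 2 (base 7). Lift 8: 10. −1: 9.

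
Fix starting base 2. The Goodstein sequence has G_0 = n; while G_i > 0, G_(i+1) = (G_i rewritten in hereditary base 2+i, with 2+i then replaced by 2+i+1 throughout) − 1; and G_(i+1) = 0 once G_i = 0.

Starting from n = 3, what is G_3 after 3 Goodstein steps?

2

(0) 3|_2 = 2 + 1 ↦ 3 + 1|_3 = 4 ⇒ 3
(1) 3|_3 = 3 ↦ 4|_4 = 4 ⇒ 3
(2) 3|_4 = 3 ↦ 3|_5 = 3 ⇒ 2
(3) 2|_5 = 2 ↦ 2|_6 = 2 ⇒ 1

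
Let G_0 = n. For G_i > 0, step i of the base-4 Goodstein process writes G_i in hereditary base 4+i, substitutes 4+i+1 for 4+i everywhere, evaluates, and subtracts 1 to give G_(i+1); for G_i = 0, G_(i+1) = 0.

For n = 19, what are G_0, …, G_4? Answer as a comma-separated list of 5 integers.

step 0: 19 = 4^2 + 3; sub 5 for 4: 5^2 + 3; = 28; G_1 = 28−1 = 27
step 1: 27 = 5^2 + 2; sub 6 for 5: 6^2 + 2; = 38; G_2 = 38−1 = 37
step 2: 37 = 6^2 + 1; sub 7 for 6: 7^2 + 1; = 50; G_3 = 50−1 = 49
step 3: 49 = 7^2; sub 8 for 7: 8^2; = 64; G_4 = 64−1 = 63

19, 27, 37, 49, 63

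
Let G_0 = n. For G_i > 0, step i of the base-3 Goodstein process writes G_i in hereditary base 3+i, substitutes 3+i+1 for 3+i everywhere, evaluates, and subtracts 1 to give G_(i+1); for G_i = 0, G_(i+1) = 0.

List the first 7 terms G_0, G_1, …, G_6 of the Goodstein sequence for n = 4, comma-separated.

4, 4, 4, 3, 2, 1, 0

base 3: 4 = 3 + 1; at 4: 4 + 1 = 5; next = 4
base 4: 4 = 4; at 5: 5 = 5; next = 4
base 5: 4 = 4; at 6: 4 = 4; next = 3
base 6: 3 = 3; at 7: 3 = 3; next = 2
base 7: 2 = 2; at 8: 2 = 2; next = 1
base 8: 1 = 1; at 9: 1 = 1; next = 0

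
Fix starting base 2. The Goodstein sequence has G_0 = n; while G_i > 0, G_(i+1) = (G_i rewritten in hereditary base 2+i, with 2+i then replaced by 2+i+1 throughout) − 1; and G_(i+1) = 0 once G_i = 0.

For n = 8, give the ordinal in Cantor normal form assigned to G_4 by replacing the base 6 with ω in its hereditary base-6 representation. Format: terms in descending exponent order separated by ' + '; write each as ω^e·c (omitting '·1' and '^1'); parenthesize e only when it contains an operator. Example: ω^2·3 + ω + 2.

ω^ω·2 + ω^2·2 + ω + 5

[0] 8 ≡ 2^(2 + 1) (base 2). Lift 3: 81. −1: 80.
[1] 80 ≡ 2·3^3 + 2·3^2 + 2·3 + 2 (base 3). Lift 4: 554. −1: 553.
[2] 553 ≡ 2·4^4 + 2·4^2 + 2·4 + 1 (base 4). Lift 5: 6311. −1: 6310.
[3] 6310 ≡ 2·5^5 + 2·5^2 + 2·5 (base 5). Lift 6: 93396. −1: 93395.
[4] 93395 ≡ 2·6^6 + 2·6^2 + 6 + 5 (base 6). Lift 7: 1647196. −1: 1647195.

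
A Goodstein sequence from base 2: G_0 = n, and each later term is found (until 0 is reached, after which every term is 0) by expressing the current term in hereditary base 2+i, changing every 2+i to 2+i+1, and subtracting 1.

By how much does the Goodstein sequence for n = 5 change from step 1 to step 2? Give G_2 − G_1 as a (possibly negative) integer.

5 —HB2→ 2^2 + 1 —bump→ 3^3 + 1 = 28 —(−1)→ 27
27 —HB3→ 3^3 —bump→ 4^4 = 256 —(−1)→ 255

228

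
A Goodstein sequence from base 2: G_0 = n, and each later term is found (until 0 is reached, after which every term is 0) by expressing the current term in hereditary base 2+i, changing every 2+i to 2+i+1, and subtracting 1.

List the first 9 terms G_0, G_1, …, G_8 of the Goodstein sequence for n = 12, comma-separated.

G_0 = 12. HB_2(12) = 2^(2 + 1) + 2^2. Bump = 108. G_1 = 107.
G_1 = 107. HB_3(107) = 3^(3 + 1) + 2·3^2 + 2·3 + 2. Bump = 1066. G_2 = 1065.
G_2 = 1065. HB_4(1065) = 4^(4 + 1) + 2·4^2 + 2·4 + 1. Bump = 15686. G_3 = 15685.
G_3 = 15685. HB_5(15685) = 5^(5 + 1) + 2·5^2 + 2·5. Bump = 280020. G_4 = 280019.
G_4 = 280019. HB_6(280019) = 6^(6 + 1) + 2·6^2 + 6 + 5. Bump = 5764911. G_5 = 5764910.
G_5 = 5764910. HB_7(5764910) = 7^(7 + 1) + 2·7^2 + 7 + 4. Bump = 134217868. G_6 = 134217867.
G_6 = 134217867. HB_8(134217867) = 8^(8 + 1) + 2·8^2 + 8 + 3. Bump = 3486784575. G_7 = 3486784574.
G_7 = 3486784574. HB_9(3486784574) = 9^(9 + 1) + 2·9^2 + 9 + 2. Bump = 100000000212. G_8 = 100000000211.

12, 107, 1065, 15685, 280019, 5764910, 134217867, 3486784574, 100000000211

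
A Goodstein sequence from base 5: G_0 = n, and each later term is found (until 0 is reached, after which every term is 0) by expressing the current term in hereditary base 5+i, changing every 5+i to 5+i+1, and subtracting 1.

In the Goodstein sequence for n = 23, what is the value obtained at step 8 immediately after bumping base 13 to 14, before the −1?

46

step 0: 23 = 4·5 + 3; sub 6 for 5: 4·6 + 3; = 27; G_1 = 27−1 = 26
step 1: 26 = 4·6 + 2; sub 7 for 6: 4·7 + 2; = 30; G_2 = 30−1 = 29
step 2: 29 = 4·7 + 1; sub 8 for 7: 4·8 + 1; = 33; G_3 = 33−1 = 32
step 3: 32 = 4·8; sub 9 for 8: 4·9; = 36; G_4 = 36−1 = 35
step 4: 35 = 3·9 + 8; sub 10 for 9: 3·10 + 8; = 38; G_5 = 38−1 = 37
step 5: 37 = 3·10 + 7; sub 11 for 10: 3·11 + 7; = 40; G_6 = 40−1 = 39
step 6: 39 = 3·11 + 6; sub 12 for 11: 3·12 + 6; = 42; G_7 = 42−1 = 41
step 7: 41 = 3·12 + 5; sub 13 for 12: 3·13 + 5; = 44; G_8 = 44−1 = 43
step 8: 43 = 3·13 + 4; sub 14 for 13: 3·14 + 4; = 46; G_9 = 46−1 = 45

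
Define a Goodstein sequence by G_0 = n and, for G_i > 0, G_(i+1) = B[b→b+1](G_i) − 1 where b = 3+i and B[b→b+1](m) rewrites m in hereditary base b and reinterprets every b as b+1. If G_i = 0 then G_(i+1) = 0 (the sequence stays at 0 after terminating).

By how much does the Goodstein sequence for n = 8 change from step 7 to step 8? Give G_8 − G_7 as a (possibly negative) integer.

0

G_0=8  [base 3] 2·3 + 2  →[3↦4]→  2·4 + 2 = 10  −1 ⇒ G_1=9
G_1=9  [base 4] 2·4 + 1  →[4↦5]→  2·5 + 1 = 11  −1 ⇒ G_2=10
G_2=10  [base 5] 2·5  →[5↦6]→  2·6 = 12  −1 ⇒ G_3=11
G_3=11  [base 6] 6 + 5  →[6↦7]→  7 + 5 = 12  −1 ⇒ G_4=11
G_4=11  [base 7] 7 + 4  →[7↦8]→  8 + 4 = 12  −1 ⇒ G_5=11
G_5=11  [base 8] 8 + 3  →[8↦9]→  9 + 3 = 12  −1 ⇒ G_6=11
G_6=11  [base 9] 9 + 2  →[9↦10]→  10 + 2 = 12  −1 ⇒ G_7=11
G_7=11  [base 10] 10 + 1  →[10↦11]→  11 + 1 = 12  −1 ⇒ G_8=11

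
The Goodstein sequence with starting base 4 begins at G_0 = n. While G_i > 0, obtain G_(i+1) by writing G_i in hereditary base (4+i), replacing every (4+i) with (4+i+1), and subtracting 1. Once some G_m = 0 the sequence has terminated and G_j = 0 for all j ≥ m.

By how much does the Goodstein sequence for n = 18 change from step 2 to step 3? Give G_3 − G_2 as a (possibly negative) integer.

12

[0] 18 ≡ 4^2 + 2 (base 4). Lift 5: 27. −1: 26.
[1] 26 ≡ 5^2 + 1 (base 5). Lift 6: 37. −1: 36.
[2] 36 ≡ 6^2 (base 6). Lift 7: 49. −1: 48.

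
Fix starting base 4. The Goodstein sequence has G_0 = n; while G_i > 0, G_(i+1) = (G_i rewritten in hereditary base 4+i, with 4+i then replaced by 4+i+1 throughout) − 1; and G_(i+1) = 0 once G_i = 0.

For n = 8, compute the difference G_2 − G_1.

base 4: 8 = 2·4; at 5: 2·5 = 10; next = 9
base 5: 9 = 5 + 4; at 6: 6 + 4 = 10; next = 9

0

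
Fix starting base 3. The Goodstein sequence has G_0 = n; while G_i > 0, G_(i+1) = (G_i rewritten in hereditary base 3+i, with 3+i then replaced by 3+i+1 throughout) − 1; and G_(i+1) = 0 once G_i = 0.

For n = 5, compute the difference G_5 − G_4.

-1

i=0: 5 = 3 + 2 (b=3); 3→4: 4 + 2 = 6; 6−1 = 5
i=1: 5 = 4 + 1 (b=4); 4→5: 5 + 1 = 6; 6−1 = 5
i=2: 5 = 5 (b=5); 5→6: 6 = 6; 6−1 = 5
i=3: 5 = 5 (b=6); 6→7: 5 = 5; 5−1 = 4
i=4: 4 = 4 (b=7); 7→8: 4 = 4; 4−1 = 3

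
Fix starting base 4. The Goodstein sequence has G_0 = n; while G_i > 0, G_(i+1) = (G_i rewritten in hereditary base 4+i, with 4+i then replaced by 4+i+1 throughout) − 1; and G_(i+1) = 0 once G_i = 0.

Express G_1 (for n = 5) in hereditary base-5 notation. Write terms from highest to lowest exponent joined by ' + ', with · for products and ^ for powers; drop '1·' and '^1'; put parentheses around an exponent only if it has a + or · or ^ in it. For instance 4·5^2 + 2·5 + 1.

step 0: 5 = 4 + 1; sub 5 for 4: 5 + 1; = 6; G_1 = 6−1 = 5
step 1: 5 = 5; sub 6 for 5: 6; = 6; G_2 = 6−1 = 5

5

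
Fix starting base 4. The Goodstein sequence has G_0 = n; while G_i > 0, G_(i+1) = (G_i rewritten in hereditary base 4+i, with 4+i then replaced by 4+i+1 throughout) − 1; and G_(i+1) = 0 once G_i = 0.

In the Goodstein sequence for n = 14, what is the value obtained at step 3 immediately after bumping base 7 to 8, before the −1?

[0] 14 ≡ 3·4 + 2 (base 4). Lift 5: 17. −1: 16.
[1] 16 ≡ 3·5 + 1 (base 5). Lift 6: 19. −1: 18.
[2] 18 ≡ 3·6 (base 6). Lift 7: 21. −1: 20.
[3] 20 ≡ 2·7 + 6 (base 7). Lift 8: 22. −1: 21.

22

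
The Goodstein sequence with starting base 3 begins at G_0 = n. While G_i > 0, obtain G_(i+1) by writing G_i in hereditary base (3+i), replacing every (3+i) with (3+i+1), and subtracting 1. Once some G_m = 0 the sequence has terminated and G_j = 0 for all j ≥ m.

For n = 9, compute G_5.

23

step 0: 9 = 3^2; sub 4 for 3: 4^2; = 16; G_1 = 16−1 = 15
step 1: 15 = 3·4 + 3; sub 5 for 4: 3·5 + 3; = 18; G_2 = 18−1 = 17
step 2: 17 = 3·5 + 2; sub 6 for 5: 3·6 + 2; = 20; G_3 = 20−1 = 19
step 3: 19 = 3·6 + 1; sub 7 for 6: 3·7 + 1; = 22; G_4 = 22−1 = 21
step 4: 21 = 3·7; sub 8 for 7: 3·8; = 24; G_5 = 24−1 = 23
step 5: 23 = 2·8 + 7; sub 9 for 8: 2·9 + 7; = 25; G_6 = 25−1 = 24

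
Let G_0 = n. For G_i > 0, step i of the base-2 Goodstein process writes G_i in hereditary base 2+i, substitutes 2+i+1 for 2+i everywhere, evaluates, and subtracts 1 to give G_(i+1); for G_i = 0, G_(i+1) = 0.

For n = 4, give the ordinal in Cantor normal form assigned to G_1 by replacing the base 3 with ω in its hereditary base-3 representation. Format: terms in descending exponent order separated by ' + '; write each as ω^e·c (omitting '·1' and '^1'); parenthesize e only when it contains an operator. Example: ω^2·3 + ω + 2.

[0] 4 ≡ 2^2 (base 2). Lift 3: 27. −1: 26.
[1] 26 ≡ 2·3^2 + 2·3 + 2 (base 3). Lift 4: 42. −1: 41.

ω^2·2 + ω·2 + 2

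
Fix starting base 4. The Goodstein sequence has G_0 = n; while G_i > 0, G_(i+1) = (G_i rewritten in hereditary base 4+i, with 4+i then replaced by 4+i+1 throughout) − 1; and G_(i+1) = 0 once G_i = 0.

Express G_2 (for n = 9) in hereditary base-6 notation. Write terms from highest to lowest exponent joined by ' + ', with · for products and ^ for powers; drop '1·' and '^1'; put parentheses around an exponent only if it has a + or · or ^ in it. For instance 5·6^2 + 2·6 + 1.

(0) 9|_4 = 2·4 + 1 ↦ 2·5 + 1|_5 = 11 ⇒ 10
(1) 10|_5 = 2·5 ↦ 2·6|_6 = 12 ⇒ 11
(2) 11|_6 = 6 + 5 ↦ 7 + 5|_7 = 12 ⇒ 11

6 + 5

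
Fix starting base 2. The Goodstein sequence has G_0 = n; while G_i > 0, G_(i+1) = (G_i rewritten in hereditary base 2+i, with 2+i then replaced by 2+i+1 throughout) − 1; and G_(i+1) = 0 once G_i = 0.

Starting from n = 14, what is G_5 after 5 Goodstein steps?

(0) 14|_2 = 2^(2 + 1) + 2^2 + 2 ↦ 3^(3 + 1) + 3^3 + 3|_3 = 111 ⇒ 110
(1) 110|_3 = 3^(3 + 1) + 3^3 + 2 ↦ 4^(4 + 1) + 4^4 + 2|_4 = 1282 ⇒ 1281
(2) 1281|_4 = 4^(4 + 1) + 4^4 + 1 ↦ 5^(5 + 1) + 5^5 + 1|_5 = 18751 ⇒ 18750
(3) 18750|_5 = 5^(5 + 1) + 5^5 ↦ 6^(6 + 1) + 6^6|_6 = 326592 ⇒ 326591
(4) 326591|_6 = 6^(6 + 1) + 5·6^5 + 5·6^4 + 5·6^3 + 5·6^2 + 5·6 + 5 ↦ 7^(7 + 1) + 5·7^5 + 5·7^4 + 5·7^3 + 5·7^2 + 5·7 + 5|_7 = 5862841 ⇒ 5862840
(5) 5862840|_7 = 7^(7 + 1) + 5·7^5 + 5·7^4 + 5·7^3 + 5·7^2 + 5·7 + 4 ↦ 8^(8 + 1) + 5·8^5 + 5·8^4 + 5·8^3 + 5·8^2 + 5·8 + 4|_8 = 134404972 ⇒ 134404971

5862840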